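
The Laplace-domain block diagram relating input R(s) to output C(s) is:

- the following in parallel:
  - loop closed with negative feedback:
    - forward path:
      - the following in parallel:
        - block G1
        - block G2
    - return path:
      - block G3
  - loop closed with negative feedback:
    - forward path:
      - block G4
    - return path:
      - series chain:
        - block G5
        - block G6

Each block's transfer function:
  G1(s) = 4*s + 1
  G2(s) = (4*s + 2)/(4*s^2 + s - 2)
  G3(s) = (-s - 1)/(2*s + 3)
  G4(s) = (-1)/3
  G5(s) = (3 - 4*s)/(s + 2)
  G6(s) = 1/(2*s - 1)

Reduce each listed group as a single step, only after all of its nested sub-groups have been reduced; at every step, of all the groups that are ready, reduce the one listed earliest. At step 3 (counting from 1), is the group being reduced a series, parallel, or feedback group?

Step 1 - add G1, G2 (parallel)
Step 2 - apply the feedback formula to (G1+G2), G3
Step 3 - reduce the series chain G5, G6
Step 4 - apply the feedback formula to G4, (G5*G6)
Step 5 - add [(G1+G2)/(1+(G1+G2)*G3)], [G4/(1+G4*(G5*G6))] (parallel)
Step 3 collapses a series group.

Answer: series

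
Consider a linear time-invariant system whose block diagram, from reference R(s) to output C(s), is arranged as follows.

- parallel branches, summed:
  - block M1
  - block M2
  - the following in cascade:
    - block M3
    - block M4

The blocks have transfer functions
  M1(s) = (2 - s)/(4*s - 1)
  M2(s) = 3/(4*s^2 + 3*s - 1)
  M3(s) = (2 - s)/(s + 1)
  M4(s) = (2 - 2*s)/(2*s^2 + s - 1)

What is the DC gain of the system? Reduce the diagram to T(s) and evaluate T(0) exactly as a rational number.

1. combine M3, M4 in series; result (2*s^2 - 6*s + 4)/(2*s^3 + 3*s^2 - 1)
2. sum the parallel branches M1, M2, (M3*M4); result (-2*s^4 + 9*s^3 - 14*s^2 + 26*s - 9)/(8*s^4 + 10*s^3 - 3*s^2 - 4*s + 1)
The step-2 result is T(s). Setting s = 0: T(0) = -9/1 = -9.

Final answer: -9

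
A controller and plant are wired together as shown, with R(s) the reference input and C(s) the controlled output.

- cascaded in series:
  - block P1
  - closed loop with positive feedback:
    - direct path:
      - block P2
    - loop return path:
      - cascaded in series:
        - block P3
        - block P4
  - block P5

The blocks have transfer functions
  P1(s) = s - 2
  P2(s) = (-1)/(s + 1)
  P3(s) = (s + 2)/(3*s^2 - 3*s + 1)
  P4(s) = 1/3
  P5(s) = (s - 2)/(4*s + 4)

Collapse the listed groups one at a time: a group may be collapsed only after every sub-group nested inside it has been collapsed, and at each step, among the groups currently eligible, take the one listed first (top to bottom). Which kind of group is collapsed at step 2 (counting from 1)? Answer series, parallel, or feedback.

Answer: feedback

Working:
Step 1: cascade P3, P4
Step 2: close the feedback loop around P2, (P3*P4)
Step 3: series reduction of P1, [P2/(1-P2*(P3*P4))], P5
At step 2 the group reduced is feedback.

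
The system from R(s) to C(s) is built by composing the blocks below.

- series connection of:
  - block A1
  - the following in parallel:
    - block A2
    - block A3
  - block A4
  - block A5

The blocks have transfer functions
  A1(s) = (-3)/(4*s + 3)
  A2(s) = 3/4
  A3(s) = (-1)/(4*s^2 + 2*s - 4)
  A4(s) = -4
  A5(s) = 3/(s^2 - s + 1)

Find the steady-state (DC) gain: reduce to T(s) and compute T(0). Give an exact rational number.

Step 1 - reduce the parallel group A2, A3 -> (6*s^2 + 3*s - 8)/(8*s^2 + 4*s - 8)
Step 2 - cascade A1, (A2+A3), A4, A5 -> (54*s^2 + 27*s - 72)/(8*s^5 + 2*s^4 - 7*s^3 + 9*s^2 + s - 6)
That last expression is T(s); at s = 0 only the constant terms survive, so T(0) = -72/(-6) = 12.

Hence the answer: 12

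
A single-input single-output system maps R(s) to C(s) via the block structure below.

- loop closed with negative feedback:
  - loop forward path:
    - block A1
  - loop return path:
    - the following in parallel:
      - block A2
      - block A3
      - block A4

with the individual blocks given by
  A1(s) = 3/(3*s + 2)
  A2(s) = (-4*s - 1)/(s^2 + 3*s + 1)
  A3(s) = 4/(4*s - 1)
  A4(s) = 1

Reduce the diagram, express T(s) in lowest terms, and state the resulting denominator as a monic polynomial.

Step 1: sum the parallel branches A2, A3, A4 -> (4*s^3 - s^2 + 13*s + 4)/(4*s^3 + 11*s^2 + s - 1)
Step 2: collapse the loop (A1 forward, (A2+A3+A4) return) -> (12*s^3 + 33*s^2 + 3*s - 3)/(12*s^4 + 53*s^3 + 22*s^2 + 38*s + 10)
Step 2 gives the fully reduced T(s), with no common factor left to cancel. The denominator's leading coefficient is 12, so divide each of its coefficients by 12 to get the monic form.

Therefore the answer is s^4 + 53*s^3/12 + 11*s^2/6 + 19*s/6 + 5/6.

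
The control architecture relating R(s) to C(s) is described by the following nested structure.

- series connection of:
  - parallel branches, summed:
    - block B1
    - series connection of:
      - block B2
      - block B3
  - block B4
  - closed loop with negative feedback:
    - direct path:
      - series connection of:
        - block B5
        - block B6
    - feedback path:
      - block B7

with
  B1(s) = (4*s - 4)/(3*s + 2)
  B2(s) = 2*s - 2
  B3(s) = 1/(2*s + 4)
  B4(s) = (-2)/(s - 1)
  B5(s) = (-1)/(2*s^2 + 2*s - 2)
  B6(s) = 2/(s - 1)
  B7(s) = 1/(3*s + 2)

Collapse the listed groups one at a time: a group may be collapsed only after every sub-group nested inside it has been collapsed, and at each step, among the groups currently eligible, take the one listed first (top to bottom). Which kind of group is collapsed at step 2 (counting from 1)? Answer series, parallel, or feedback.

The answer is parallel.

Reasoning:
[1] reduce the series chain B2, B3
[2] reduce the parallel group B1, (B2*B3)
[3] cascade B5, B6
[4] apply the feedback formula to (B5*B6), B7
[5] series reduction of (B1+(B2*B3)), B4, [(B5*B6)/(1+(B5*B6)*B7)]
So the answer for step 2 is parallel.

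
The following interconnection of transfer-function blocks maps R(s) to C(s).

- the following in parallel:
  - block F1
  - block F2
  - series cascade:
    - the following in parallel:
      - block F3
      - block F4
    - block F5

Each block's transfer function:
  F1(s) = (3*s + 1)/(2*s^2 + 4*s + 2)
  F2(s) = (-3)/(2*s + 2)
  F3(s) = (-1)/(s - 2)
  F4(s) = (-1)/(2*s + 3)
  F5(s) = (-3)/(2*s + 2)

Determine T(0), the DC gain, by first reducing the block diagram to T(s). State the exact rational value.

1. add F3, F4 (parallel) = (-3*s - 1)/(2*s^2 - s - 6)
2. multiply (F3+F4), F5 (series) = (9*s + 3)/(4*s^3 + 2*s^2 - 14*s - 12)
3. combine F1, F2, ((F3+F4)*F5) in parallel = (5*s^2 + 14*s + 15)/(4*s^4 + 6*s^3 - 12*s^2 - 26*s - 12)
That last expression is T(s); at s = 0 only the constant terms survive, so T(0) = 15/(-12) = -5/4.

Hence the answer: -5/4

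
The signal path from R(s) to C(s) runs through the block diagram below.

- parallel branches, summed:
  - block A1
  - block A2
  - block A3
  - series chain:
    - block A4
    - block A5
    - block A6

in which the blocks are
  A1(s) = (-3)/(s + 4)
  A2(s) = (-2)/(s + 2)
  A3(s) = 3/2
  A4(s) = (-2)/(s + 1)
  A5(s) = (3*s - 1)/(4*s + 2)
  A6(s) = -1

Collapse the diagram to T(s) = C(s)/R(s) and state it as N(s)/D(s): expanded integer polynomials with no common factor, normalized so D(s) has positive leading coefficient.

Step 1: series reduction of A4, A5, A6 = (3*s - 1)/(2*s^2 + 3*s + 1)
Step 2: sum the parallel branches A1, A2, A3, (A4*A5*A6) - this is the overall T(s), already in the required normalized form

Therefore the answer is (6*s^4 + 31*s^3 + 53*s^2 + 32*s - 20)/(4*s^4 + 30*s^3 + 70*s^2 + 60*s + 16).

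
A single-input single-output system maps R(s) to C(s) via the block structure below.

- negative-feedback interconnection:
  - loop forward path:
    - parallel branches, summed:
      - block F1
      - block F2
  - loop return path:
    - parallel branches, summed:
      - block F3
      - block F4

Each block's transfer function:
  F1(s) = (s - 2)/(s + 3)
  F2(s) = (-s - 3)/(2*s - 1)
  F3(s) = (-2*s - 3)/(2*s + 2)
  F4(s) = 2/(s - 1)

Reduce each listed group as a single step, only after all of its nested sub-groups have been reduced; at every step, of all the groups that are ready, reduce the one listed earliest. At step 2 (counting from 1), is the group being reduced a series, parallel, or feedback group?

Reducing step by step:

Step 1: add F1, F2 (parallel)
Step 2: combine F3, F4 in parallel
Step 3: close the feedback loop around (F1+F2), (F3+F4)
So the answer for step 2 is parallel.

Answer: parallel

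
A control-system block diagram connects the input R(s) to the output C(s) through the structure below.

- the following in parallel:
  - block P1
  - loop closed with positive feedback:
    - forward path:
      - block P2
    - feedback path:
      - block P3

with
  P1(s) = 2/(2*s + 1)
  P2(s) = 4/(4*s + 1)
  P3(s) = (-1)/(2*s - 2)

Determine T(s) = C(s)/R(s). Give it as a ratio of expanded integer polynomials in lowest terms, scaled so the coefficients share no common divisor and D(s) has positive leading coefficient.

1. feedback reduction of P2, P3 gives (4*s - 4)/(4*s^2 - 3*s + 1)
2. sum the parallel branches P1, [P2/(1-P2*P3)], which is the overall transfer function T(s) = C(s)/R(s) in lowest terms

Therefore the answer is (16*s^2 - 10*s - 2)/(8*s^3 - 2*s^2 - s + 1).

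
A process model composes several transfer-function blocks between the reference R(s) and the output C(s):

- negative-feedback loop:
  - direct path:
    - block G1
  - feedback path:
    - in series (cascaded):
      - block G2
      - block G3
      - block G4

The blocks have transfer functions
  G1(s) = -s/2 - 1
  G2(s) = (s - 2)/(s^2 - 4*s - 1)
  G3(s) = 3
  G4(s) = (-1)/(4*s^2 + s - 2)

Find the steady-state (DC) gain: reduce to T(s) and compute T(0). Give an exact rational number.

Step 1. series reduction of G2, G3, G4 = (6 - 3*s)/(4*s^4 - 15*s^3 - 10*s^2 + 7*s + 2)
Step 2. apply the feedback formula to G1, (G2*G3*G4) = (-4*s^5 + 7*s^4 + 40*s^3 + 13*s^2 - 16*s - 4)/(8*s^4 - 30*s^3 - 17*s^2 + 14*s - 8)
Step 2 gives the overall T(s). Then T(0) = -4/(-8) = 1/2.

Therefore the answer is 1/2.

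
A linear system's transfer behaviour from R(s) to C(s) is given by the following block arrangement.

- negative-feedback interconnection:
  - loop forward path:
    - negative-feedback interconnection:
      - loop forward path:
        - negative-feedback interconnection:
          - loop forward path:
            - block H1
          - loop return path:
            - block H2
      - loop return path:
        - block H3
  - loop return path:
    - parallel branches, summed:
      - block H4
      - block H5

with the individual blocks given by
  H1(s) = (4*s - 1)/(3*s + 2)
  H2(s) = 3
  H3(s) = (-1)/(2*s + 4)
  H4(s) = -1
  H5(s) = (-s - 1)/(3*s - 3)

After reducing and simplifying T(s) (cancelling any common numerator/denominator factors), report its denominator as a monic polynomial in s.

First reduce the diagram to T(s).

Step 1: reduce the feedback loop with forward H1 and return H2 gives (4*s - 1)/(15*s - 1)
Step 2: close the feedback loop around [H1/(1+H1*H2)], H3 gives (8*s^2 + 14*s - 4)/(30*s^2 + 54*s - 3)
Step 3: reduce the parallel group H4, H5 gives (2 - 4*s)/(3*s - 3)
Step 4: apply the feedback formula to [[H1/(1+H1*H2)]/(1+[H1/(1+H1*H2)]*H3)], (H4+H5) gives (24*s^3 + 18*s^2 - 54*s + 12)/(58*s^3 + 32*s^2 - 127*s + 1)
The result of step 4 is T(s) in lowest terms. Its denominator has leading coefficient 58; dividing the denominator through by 58 makes it monic.

Answer: s^3 + 16*s^2/29 - 127*s/58 + 1/58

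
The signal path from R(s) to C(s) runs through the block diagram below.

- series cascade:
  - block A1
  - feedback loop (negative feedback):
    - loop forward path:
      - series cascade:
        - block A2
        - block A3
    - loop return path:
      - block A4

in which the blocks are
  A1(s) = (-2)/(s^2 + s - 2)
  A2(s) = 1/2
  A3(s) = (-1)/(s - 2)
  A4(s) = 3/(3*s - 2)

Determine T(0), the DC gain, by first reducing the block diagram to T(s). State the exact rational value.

(1) combine A2, A3 in series gives (-1)/(2*s - 4)
(2) reduce the feedback loop with forward (A2*A3) and return A4 gives (2 - 3*s)/(6*s^2 - 16*s + 5)
(3) reduce the series chain A1, [(A2*A3)/(1+(A2*A3)*A4)] gives (6*s - 4)/(6*s^4 - 10*s^3 - 23*s^2 + 37*s - 10)
Evaluating the step-3 result (the overall T(s)) at s = 0 gives T(0) = -4/(-10) = 2/5.

Answer: 2/5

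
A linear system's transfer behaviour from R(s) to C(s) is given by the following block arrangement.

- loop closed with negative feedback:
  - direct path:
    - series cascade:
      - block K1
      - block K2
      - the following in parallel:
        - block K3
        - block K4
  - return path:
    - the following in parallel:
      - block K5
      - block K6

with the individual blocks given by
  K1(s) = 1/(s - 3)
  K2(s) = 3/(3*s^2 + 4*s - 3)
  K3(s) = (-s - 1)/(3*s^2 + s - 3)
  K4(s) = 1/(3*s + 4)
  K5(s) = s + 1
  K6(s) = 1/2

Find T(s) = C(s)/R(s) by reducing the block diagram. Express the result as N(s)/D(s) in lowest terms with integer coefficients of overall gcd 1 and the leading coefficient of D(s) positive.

Step 1 - parallel reduction of K3, K4, giving (-6*s - 7)/(9*s^3 + 15*s^2 - 5*s - 12)
Step 2 - cascade K1, K2, (K3+K4), giving (-18*s - 21)/(27*s^6 - 225*s^4 - 155*s^3 + 270*s^2 + 135*s - 108)
Step 3 - reduce the parallel group K5, K6, giving s + 3/2
Step 4 - feedback reduction of (K1*K2*(K3+K4)), (K5+K6): this yields T(s), and no further normalization is needed

Final answer: (-36*s - 42)/(54*s^6 - 450*s^4 - 310*s^3 + 504*s^2 + 174*s - 279)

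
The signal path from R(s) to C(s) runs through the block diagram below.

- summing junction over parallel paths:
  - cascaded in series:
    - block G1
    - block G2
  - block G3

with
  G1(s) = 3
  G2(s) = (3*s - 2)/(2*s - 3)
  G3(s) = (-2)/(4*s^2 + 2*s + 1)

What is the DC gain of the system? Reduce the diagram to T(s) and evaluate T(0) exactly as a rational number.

Reducing step by step:

Step 1: combine G1, G2 in series gives (9*s - 6)/(2*s - 3)
Step 2: sum the parallel branches (G1*G2), G3 gives (36*s^3 - 6*s^2 - 7*s)/(8*s^3 - 8*s^2 - 4*s - 3)
DC gain: substitute s = 0 into T(s) from step 2: T(0) = 0/(-3) = 0.

Answer: 0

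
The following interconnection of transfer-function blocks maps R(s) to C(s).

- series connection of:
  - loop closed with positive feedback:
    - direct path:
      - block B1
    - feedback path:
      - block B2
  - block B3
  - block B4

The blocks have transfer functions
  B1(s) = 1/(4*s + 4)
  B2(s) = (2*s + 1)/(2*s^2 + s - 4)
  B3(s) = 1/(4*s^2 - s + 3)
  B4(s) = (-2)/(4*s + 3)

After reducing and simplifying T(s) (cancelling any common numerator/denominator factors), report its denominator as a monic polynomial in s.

Step 1 - close the feedback loop around B1, B2, giving (2*s^2 + s - 4)/(8*s^3 + 12*s^2 - 14*s - 17)
Step 2 - multiply [B1/(1-B1*B2)], B3, B4 (series), giving (-4*s^2 - 2*s + 8)/(128*s^6 + 256*s^5 - 56*s^4 - 204*s^3 - 154*s^2 - 279*s - 153)
No further cancellation is possible in the step-2 result, so that is T(s). Its denominator becomes monic after dividing by the leading coefficient 128.

Therefore the answer is s^6 + 2*s^5 - 7*s^4/16 - 51*s^3/32 - 77*s^2/64 - 279*s/128 - 153/128.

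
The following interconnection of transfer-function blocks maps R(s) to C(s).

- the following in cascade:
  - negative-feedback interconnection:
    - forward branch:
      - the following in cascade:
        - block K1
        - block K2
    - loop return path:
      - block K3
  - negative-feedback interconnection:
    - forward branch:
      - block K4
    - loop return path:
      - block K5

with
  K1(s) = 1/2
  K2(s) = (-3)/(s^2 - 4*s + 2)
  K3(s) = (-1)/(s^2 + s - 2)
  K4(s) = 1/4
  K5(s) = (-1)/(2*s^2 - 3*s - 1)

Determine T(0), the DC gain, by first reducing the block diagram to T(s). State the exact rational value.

The answer is -6/25.

Reasoning:
Step 1: multiply K1, K2 (series) gives (-3)/(2*s^2 - 8*s + 4)
Step 2: reduce the feedback loop with forward (K1*K2) and return K3 gives (-3*s^2 - 3*s + 6)/(2*s^4 - 6*s^3 - 8*s^2 + 20*s - 5)
Step 3: close the feedback loop around K4, K5 gives (2*s^2 - 3*s - 1)/(8*s^2 - 12*s - 5)
Step 4: cascade [(K1*K2)/(1+(K1*K2)*K3)], [K4/(1+K4*K5)] gives (-6*s^4 + 3*s^3 + 24*s^2 - 15*s - 6)/(16*s^6 - 72*s^5 - 2*s^4 + 286*s^3 - 240*s^2 - 40*s + 25)
That last expression is T(s); at s = 0 only the constant terms survive, so T(0) = -6/25.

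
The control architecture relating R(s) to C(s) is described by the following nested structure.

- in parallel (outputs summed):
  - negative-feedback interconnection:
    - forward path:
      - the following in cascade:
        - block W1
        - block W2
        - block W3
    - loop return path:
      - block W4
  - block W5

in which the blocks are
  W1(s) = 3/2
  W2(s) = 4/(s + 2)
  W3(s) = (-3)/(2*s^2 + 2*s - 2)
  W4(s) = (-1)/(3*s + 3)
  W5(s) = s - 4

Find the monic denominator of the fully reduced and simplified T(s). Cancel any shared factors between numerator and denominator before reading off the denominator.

(1) combine W1, W2, W3 in series, giving (-9)/(s^3 + 3*s^2 + s - 2)
(2) reduce the feedback loop with forward (W1*W2*W3) and return W4, giving (-9*s - 9)/(s^4 + 4*s^3 + 4*s^2 - s + 1)
(3) parallel reduction of [(W1*W2*W3)/(1+(W1*W2*W3)*W4)], W5, giving (s^5 - 12*s^3 - 17*s^2 - 4*s - 13)/(s^4 + 4*s^3 + 4*s^2 - s + 1)
The result of step 3 is T(s) in lowest terms. Its denominator already has leading coefficient 1, so it is monic as it stands.

Hence the answer: s^4 + 4*s^3 + 4*s^2 - s + 1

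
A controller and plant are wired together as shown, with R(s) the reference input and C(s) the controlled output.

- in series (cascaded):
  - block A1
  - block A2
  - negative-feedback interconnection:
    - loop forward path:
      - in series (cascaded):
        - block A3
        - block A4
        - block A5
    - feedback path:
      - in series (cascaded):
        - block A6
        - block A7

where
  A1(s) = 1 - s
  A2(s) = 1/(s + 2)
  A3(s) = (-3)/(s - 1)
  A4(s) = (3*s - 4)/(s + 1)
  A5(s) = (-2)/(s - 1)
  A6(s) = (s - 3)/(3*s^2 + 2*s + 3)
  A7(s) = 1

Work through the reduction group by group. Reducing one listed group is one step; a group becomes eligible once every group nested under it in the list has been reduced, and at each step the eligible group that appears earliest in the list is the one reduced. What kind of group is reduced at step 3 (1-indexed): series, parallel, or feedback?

1. series reduction of A3, A4, A5
2. reduce the series chain A6, A7
3. collapse the loop ((A3*A4*A5) forward, (A6*A7) return)
4. multiply A1, A2, [(A3*A4*A5)/(1+(A3*A4*A5)*(A6*A7))] (series)
So the answer for step 3 is feedback.

Answer: feedback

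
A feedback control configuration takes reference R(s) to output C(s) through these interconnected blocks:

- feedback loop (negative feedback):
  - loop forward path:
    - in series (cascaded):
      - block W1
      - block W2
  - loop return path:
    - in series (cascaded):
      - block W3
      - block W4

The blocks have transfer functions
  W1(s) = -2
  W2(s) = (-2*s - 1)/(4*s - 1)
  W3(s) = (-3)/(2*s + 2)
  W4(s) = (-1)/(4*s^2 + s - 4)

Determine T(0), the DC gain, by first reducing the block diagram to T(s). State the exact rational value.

Step 1: cascade W1, W2; result (4*s + 2)/(4*s - 1)
Step 2: multiply W3, W4 (series); result 3/(8*s^3 + 10*s^2 - 6*s - 8)
Step 3: feedback reduction of (W1*W2), (W3*W4); result (16*s^4 + 28*s^3 - 2*s^2 - 22*s - 8)/(16*s^4 + 16*s^3 - 17*s^2 - 7*s + 7)
DC gain: substitute s = 0 into T(s) from step 3: T(0) = -8/7.

Answer: -8/7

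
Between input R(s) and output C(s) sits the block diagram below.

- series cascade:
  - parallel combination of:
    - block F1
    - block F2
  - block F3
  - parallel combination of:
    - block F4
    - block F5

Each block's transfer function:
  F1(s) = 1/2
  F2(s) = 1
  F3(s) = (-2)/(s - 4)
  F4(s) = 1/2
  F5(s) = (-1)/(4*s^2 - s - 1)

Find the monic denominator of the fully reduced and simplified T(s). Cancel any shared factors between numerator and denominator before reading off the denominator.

The answer is s^3 - 17*s^2/4 + 3*s/4 + 1.

Reasoning:
Step 1 - combine F1, F2 in parallel; result 3/2
Step 2 - combine F4, F5 in parallel; result (4*s^2 - s - 3)/(8*s^2 - 2*s - 2)
Step 3 - combine (F1+F2), F3, (F4+F5) in series; result (-12*s^2 + 3*s + 9)/(8*s^3 - 34*s^2 + 6*s + 8)
T(s) is the step-3 result (common factors already cancelled). Leading coefficient of the denominator: 8. Divide through by 8 for the monic polynomial.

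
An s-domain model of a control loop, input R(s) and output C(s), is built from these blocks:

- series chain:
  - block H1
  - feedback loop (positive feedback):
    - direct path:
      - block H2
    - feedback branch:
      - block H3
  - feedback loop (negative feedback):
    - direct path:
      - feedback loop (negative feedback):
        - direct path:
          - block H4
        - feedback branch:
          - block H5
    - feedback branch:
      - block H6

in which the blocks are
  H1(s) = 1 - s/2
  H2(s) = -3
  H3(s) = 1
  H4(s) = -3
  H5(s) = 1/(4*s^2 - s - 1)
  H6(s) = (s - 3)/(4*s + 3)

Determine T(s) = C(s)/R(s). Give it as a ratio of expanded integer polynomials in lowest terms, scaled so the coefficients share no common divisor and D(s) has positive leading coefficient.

1. close the feedback loop around H2, H3; result (-3)/4
2. apply the feedback formula to H4, H5; result (-12*s^2 + 3*s + 3)/(4*s^2 - s - 4)
3. feedback reduction of [H4/(1+H4*H5)], H6; result (-48*s^3 - 24*s^2 + 21*s + 9)/(4*s^3 + 47*s^2 - 25*s - 21)
4. series reduction of H1, [H2/(1-H2*H3)], [[H4/(1+H4*H5)]/(1+[H4/(1+H4*H5)]*H6)], which is the overall transfer function T(s) = C(s)/R(s) in lowest terms

Hence the answer: (-144*s^4 + 216*s^3 + 207*s^2 - 99*s - 54)/(32*s^3 + 376*s^2 - 200*s - 168)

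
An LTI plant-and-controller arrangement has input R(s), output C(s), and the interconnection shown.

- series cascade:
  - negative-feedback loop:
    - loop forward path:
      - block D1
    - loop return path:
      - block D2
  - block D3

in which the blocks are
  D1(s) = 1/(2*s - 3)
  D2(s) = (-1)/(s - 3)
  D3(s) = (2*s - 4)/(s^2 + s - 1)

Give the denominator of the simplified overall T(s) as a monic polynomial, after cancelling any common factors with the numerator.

First reduce the diagram to T(s).

[1] collapse the loop (D1 forward, D2 return) -> (s - 3)/(2*s^2 - 9*s + 8)
[2] series reduction of [D1/(1+D1*D2)], D3 -> (2*s^2 - 10*s + 12)/(2*s^4 - 7*s^3 - 3*s^2 + 17*s - 8)
Step 2 gives the fully reduced T(s), with no common factor left to cancel. The denominator's leading coefficient is 2, so divide each of its coefficients by 2 to get the monic form.

Answer: s^4 - 7*s^3/2 - 3*s^2/2 + 17*s/2 - 4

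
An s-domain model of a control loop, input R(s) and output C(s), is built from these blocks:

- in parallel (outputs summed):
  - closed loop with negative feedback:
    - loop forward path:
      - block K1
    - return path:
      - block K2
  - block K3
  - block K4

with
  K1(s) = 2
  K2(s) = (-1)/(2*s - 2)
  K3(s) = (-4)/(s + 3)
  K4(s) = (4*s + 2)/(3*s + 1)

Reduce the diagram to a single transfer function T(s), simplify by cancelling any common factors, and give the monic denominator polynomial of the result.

[1] feedback reduction of K1, K2 gives (2*s - 2)/(s - 2)
[2] sum the parallel branches [K1/(1+K1*K2)], K3, K4 gives (10*s^3 + 8*s^2 - 16*s - 10)/(3*s^3 + 4*s^2 - 17*s - 6)
That last expression is T(s), already simplified. Scaling its denominator by 1/3 (the reciprocal of the leading coefficient) yields the monic denominator.

Therefore the answer is s^3 + 4*s^2/3 - 17*s/3 - 2.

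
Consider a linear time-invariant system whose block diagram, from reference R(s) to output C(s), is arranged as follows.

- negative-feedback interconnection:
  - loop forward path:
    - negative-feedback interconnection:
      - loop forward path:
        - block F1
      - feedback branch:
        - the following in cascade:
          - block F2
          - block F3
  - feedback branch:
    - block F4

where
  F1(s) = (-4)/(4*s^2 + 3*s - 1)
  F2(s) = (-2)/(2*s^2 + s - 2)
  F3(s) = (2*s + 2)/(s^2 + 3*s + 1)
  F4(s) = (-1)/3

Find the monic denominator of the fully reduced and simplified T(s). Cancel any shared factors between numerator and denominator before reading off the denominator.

(1) multiply F2, F3 (series); result (-4*s - 4)/(2*s^4 + 7*s^3 + 3*s^2 - 5*s - 2)
(2) close the feedback loop around F1, (F2*F3); result (-8*s^4 - 28*s^3 - 12*s^2 + 20*s + 8)/(8*s^6 + 34*s^5 + 31*s^4 - 18*s^3 - 26*s^2 + 15*s + 18)
(3) reduce the feedback loop with forward [F1/(1+F1*(F2*F3))] and return F4; result (-24*s^4 - 84*s^3 - 36*s^2 + 60*s + 24)/(24*s^6 + 102*s^5 + 101*s^4 - 26*s^3 - 66*s^2 + 25*s + 46)
That last expression is T(s), already simplified. Scaling its denominator by 1/24 (the reciprocal of the leading coefficient) yields the monic denominator.

Final answer: s^6 + 17*s^5/4 + 101*s^4/24 - 13*s^3/12 - 11*s^2/4 + 25*s/24 + 23/12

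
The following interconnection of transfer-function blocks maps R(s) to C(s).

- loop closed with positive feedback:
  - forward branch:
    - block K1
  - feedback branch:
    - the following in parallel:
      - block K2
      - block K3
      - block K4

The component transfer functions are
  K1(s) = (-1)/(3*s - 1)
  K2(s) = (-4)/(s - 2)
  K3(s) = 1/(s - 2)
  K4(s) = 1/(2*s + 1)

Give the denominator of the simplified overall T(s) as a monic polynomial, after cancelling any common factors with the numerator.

First reduce the diagram to T(s).

Step 1: reduce the parallel group K2, K3, K4; result (-5*s - 5)/(2*s^2 - 3*s - 2)
Step 2: reduce the feedback loop with forward K1 and return (K2+K3+K4); result (-2*s^2 + 3*s + 2)/(6*s^3 - 11*s^2 - 8*s - 3)
The result of step 2 is T(s) in lowest terms. Its denominator has leading coefficient 6; dividing the denominator through by 6 makes it monic.

Answer: s^3 - 11*s^2/6 - 4*s/3 - 1/2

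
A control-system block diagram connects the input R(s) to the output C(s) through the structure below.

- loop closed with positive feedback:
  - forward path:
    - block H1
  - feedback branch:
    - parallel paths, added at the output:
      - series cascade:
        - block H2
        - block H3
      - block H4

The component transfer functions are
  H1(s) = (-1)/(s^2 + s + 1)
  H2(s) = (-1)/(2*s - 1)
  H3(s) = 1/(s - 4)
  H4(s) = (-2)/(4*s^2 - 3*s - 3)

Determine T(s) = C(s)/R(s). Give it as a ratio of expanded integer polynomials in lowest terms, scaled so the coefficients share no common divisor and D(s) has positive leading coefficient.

[1] multiply H2, H3 (series) = (-1)/(2*s^2 - 9*s + 4)
[2] reduce the parallel group (H2*H3), H4 = (-8*s^2 + 21*s - 5)/(8*s^4 - 42*s^3 + 37*s^2 + 15*s - 12)
[3] close the feedback loop around H1, ((H2*H3)+H4): this yields T(s), and no further normalization is needed

Final answer: (-8*s^4 + 42*s^3 - 37*s^2 - 15*s + 12)/(8*s^6 - 34*s^5 + 3*s^4 + 10*s^3 + 32*s^2 + 24*s - 17)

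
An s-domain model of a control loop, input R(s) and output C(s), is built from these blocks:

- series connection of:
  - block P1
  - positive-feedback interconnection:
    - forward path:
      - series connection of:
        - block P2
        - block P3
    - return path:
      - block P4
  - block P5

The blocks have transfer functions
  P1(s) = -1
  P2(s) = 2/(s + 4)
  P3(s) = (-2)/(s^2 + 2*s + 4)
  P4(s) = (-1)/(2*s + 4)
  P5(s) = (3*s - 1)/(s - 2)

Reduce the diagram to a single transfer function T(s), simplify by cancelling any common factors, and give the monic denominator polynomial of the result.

1. reduce the series chain P2, P3 gives (-4)/(s^3 + 6*s^2 + 12*s + 16)
2. apply the feedback formula to (P2*P3), P4 gives (-4*s - 8)/(s^4 + 8*s^3 + 24*s^2 + 40*s + 30)
3. cascade P1, [(P2*P3)/(1-(P2*P3)*P4)], P5 gives (12*s^2 + 20*s - 8)/(s^5 + 6*s^4 + 8*s^3 - 8*s^2 - 50*s - 60)
T(s) is the step-3 result (common factors already cancelled). Leading coefficient of the denominator: 1, so no rescaling is needed.

Hence the answer: s^5 + 6*s^4 + 8*s^3 - 8*s^2 - 50*s - 60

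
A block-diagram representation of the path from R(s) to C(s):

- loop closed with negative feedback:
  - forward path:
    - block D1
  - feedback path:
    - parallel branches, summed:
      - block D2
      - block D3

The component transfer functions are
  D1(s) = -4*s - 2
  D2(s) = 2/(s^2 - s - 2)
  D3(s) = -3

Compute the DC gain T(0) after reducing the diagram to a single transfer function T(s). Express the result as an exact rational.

1. parallel reduction of D2, D3 gives (-3*s^2 + 3*s + 8)/(s^2 - s - 2)
2. feedback reduction of D1, (D2+D3) gives (-4*s^3 + 2*s^2 + 10*s + 4)/(12*s^3 - 5*s^2 - 39*s - 18)
Step 2 gives the overall T(s). Then T(0) = 4/(-18) = -2/9.

Therefore the answer is -2/9.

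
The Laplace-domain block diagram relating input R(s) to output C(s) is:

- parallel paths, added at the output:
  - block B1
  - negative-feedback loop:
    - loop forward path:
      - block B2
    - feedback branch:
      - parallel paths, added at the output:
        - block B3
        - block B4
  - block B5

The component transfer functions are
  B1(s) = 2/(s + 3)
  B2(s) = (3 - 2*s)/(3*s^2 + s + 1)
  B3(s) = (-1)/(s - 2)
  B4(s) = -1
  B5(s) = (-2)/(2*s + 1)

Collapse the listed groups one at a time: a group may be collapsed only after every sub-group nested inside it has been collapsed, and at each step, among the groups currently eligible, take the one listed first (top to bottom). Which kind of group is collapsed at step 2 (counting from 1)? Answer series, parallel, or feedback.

The answer is feedback.

Reasoning:
Step 1. add B3, B4 (parallel)
Step 2. collapse the loop (B2 forward, (B3+B4) return)
Step 3. reduce the parallel group B1, [B2/(1+B2*(B3+B4))], B5
The group at step 2 is a feedback group.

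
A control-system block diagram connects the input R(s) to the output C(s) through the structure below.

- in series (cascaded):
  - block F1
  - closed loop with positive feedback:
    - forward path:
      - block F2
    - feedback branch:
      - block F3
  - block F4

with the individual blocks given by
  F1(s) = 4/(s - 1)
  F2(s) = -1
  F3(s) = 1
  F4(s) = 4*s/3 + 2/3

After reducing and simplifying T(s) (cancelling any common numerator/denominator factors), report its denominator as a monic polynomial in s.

Answer: s - 1

Working:
Step 1. collapse the loop (F2 forward, F3 return) gives (-1)/2
Step 2. cascade F1, [F2/(1-F2*F3)], F4 gives (-8*s - 4)/(3*s - 3)
Step 2 gives the fully reduced T(s), with no common factor left to cancel. The denominator's leading coefficient is 3, so divide each of its coefficients by 3 to get the monic form.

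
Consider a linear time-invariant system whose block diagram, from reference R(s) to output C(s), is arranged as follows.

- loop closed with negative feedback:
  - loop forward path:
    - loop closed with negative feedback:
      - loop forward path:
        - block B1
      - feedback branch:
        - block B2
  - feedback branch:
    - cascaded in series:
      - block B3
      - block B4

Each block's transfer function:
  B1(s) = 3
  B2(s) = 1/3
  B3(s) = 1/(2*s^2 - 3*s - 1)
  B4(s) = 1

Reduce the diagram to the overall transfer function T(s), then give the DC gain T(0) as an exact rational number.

Step 1 - reduce the feedback loop with forward B1 and return B2 = 3/2
Step 2 - multiply B3, B4 (series) = 1/(2*s^2 - 3*s - 1)
Step 3 - feedback reduction of [B1/(1+B1*B2)], (B3*B4) = (6*s^2 - 9*s - 3)/(4*s^2 - 6*s + 1)
The step-3 result is T(s). Setting s = 0: T(0) = -3/1 = -3.

Answer: -3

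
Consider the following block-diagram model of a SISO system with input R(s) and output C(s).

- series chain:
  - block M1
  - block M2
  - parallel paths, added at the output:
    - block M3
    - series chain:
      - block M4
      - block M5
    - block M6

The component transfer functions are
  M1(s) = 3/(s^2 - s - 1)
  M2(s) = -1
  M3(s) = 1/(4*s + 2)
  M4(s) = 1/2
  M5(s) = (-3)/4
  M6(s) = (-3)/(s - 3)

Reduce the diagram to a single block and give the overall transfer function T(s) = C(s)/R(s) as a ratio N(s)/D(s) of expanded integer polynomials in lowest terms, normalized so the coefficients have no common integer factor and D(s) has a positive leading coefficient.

Reducing step by step:

1. series reduction of M4, M5 = (-3)/8
2. combine M3, (M4*M5), M6 in parallel = (-6*s^2 - 29*s - 27)/(16*s^2 - 40*s - 24)
3. combine M1, M2, (M3+(M4*M5)+M6) in series; the result is T(s) itself (integer coefficients, no common factor, positive leading denominator coefficient)

Answer: (18*s^2 + 87*s + 81)/(16*s^4 - 56*s^3 + 64*s + 24)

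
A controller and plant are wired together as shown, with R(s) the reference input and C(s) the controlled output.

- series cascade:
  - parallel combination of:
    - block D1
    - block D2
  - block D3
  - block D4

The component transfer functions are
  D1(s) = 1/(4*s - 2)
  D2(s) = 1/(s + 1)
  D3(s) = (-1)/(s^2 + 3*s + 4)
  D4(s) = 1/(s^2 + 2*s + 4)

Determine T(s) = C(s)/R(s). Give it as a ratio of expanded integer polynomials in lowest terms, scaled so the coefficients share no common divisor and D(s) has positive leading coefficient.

1. combine D1, D2 in parallel gives (5*s - 1)/(4*s^2 + 2*s - 2)
2. reduce the series chain (D1+D2), D3, D4 - this is the overall T(s), already in the required normalized form

Answer: (1 - 5*s)/(4*s^6 + 22*s^5 + 64*s^4 + 98*s^3 + 76*s^2 - 8*s - 32)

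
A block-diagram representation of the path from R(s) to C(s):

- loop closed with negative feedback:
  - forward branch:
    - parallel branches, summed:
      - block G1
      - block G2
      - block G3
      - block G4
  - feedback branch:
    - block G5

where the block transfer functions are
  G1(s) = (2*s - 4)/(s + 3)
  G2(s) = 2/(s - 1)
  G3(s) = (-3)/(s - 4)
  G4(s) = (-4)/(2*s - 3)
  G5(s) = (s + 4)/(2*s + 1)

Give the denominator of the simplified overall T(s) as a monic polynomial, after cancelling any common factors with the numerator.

The answer is s^5 - 9*s^4/2 - 53*s^3/4 + 49*s^2 - 141*s/4 + 18.

Reasoning:
[1] combine G1, G2, G3, G4 in parallel gives (4*s^4 - 40*s^3 + 93*s^2 - 78*s + 45)/(2*s^4 - 7*s^3 - 16*s^2 + 57*s - 36)
[2] reduce the feedback loop with forward (G1+G2+G3+G4) and return G5 gives (8*s^5 - 76*s^4 + 146*s^3 - 63*s^2 + 12*s + 45)/(8*s^5 - 36*s^4 - 106*s^3 + 392*s^2 - 282*s + 144)
T(s) is the step-2 result (common factors already cancelled). Leading coefficient of the denominator: 8. Divide through by 8 for the monic polynomial.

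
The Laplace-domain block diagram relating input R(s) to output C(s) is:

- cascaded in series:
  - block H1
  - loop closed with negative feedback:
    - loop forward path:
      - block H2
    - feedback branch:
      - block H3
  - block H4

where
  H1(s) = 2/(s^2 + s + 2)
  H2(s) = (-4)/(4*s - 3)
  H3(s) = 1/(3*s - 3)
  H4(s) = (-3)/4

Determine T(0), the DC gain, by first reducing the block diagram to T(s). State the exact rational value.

The answer is -9/5.

Reasoning:
[1] reduce the feedback loop with forward H2 and return H3, giving (12 - 12*s)/(12*s^2 - 21*s + 5)
[2] series reduction of H1, [H2/(1+H2*H3)], H4, giving (18*s - 18)/(12*s^4 - 9*s^3 + 8*s^2 - 37*s + 10)
Evaluating the step-2 result (the overall T(s)) at s = 0 gives T(0) = -18/10 = -9/5.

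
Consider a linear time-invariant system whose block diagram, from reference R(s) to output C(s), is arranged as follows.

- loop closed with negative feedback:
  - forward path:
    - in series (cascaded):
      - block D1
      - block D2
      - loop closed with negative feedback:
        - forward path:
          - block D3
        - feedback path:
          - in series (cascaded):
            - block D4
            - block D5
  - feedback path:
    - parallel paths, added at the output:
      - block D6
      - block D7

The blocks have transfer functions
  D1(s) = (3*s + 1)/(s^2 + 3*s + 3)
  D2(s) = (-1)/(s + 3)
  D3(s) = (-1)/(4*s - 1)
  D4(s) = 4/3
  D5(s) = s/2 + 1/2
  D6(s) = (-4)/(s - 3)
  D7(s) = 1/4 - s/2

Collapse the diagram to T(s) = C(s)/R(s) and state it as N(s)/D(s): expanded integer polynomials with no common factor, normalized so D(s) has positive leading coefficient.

Answer: (36*s^2 - 96*s - 36)/(40*s^5 + 100*s^4 - 318*s^3 - 903*s^2 - 690*s + 483)

Working:
(1) series reduction of D4, D5, giving 2*s/3 + 2/3
(2) collapse the loop (D3 forward, (D4*D5) return), giving (-3)/(10*s - 5)
(3) reduce the series chain D1, D2, [D3/(1+D3*(D4*D5))], giving (9*s + 3)/(10*s^4 + 55*s^3 + 90*s^2 + 30*s - 45)
(4) reduce the parallel group D6, D7, giving (-2*s^2 + 7*s - 19)/(4*s - 12)
(5) feedback reduction of (D1*D2*[D3/(1+D3*(D4*D5))]), (D6+D7) - this is the overall T(s), already in the required normalized form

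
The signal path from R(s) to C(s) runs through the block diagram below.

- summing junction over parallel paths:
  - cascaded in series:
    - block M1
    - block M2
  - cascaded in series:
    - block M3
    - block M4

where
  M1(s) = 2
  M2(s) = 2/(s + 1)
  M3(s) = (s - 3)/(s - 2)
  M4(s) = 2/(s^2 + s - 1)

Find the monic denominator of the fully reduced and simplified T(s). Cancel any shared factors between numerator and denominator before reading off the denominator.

1. combine M1, M2 in series -> 4/(s + 1)
2. series reduction of M3, M4 -> (2*s - 6)/(s^3 - s^2 - 3*s + 2)
3. combine (M1*M2), (M3*M4) in parallel -> (4*s^3 - 2*s^2 - 16*s + 2)/(s^4 - 4*s^2 - s + 2)
No further cancellation is possible in the step-3 result, so that is T(s). Its denominator is already monic.

Final answer: s^4 - 4*s^2 - s + 2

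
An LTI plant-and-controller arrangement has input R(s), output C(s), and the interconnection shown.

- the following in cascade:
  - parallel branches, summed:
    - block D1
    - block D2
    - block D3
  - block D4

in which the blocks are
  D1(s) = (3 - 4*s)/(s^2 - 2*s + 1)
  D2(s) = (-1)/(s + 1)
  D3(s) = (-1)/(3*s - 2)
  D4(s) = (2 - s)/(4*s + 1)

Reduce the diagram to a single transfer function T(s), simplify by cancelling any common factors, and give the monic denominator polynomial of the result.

[1] combine D1, D2, D3 in parallel; result (-16*s^3 + 14*s^2 + 5*s - 5)/(3*s^4 - 5*s^3 - s^2 + 5*s - 2)
[2] reduce the series chain (D1+D2+D3), D4; result (16*s^4 - 46*s^3 + 23*s^2 + 15*s - 10)/(12*s^5 - 17*s^4 - 9*s^3 + 19*s^2 - 3*s - 2)
T(s) is the step-2 result (common factors already cancelled). Leading coefficient of the denominator: 12. Divide through by 12 for the monic polynomial.

Answer: s^5 - 17*s^4/12 - 3*s^3/4 + 19*s^2/12 - s/4 - 1/6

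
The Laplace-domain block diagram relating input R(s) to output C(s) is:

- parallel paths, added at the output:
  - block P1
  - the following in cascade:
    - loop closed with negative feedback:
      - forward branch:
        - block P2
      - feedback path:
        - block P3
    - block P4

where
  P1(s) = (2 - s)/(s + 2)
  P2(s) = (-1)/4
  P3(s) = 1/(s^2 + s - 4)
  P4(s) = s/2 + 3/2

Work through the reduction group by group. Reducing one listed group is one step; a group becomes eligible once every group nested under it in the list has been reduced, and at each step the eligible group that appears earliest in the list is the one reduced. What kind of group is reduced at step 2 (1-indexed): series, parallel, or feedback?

[1] feedback reduction of P2, P3
[2] combine [P2/(1+P2*P3)], P4 in series
[3] sum the parallel branches P1, ([P2/(1+P2*P3)]*P4)
So the answer for step 2 is series.

Answer: series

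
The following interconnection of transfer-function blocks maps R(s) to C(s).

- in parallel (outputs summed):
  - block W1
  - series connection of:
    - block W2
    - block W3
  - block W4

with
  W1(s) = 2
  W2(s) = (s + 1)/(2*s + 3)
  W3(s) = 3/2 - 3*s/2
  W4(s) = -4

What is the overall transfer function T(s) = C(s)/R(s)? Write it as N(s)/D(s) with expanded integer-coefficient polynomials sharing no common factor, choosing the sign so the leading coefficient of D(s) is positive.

(1) reduce the series chain W2, W3 -> (3 - 3*s^2)/(4*s + 6)
(2) sum the parallel branches W1, (W2*W3), W4, which is the overall transfer function T(s) = C(s)/R(s) in lowest terms

Final answer: (-3*s^2 - 8*s - 9)/(4*s + 6)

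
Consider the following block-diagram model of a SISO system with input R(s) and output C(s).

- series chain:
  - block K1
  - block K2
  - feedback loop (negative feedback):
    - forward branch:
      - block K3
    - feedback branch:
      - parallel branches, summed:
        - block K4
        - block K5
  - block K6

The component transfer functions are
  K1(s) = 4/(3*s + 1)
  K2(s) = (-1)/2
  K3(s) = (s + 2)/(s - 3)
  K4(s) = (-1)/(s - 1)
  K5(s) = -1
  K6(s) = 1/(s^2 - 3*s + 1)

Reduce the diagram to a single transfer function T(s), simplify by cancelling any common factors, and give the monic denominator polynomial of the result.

First reduce the diagram to T(s).

(1) sum the parallel branches K4, K5; result (-s)/(s - 1)
(2) feedback reduction of K3, (K4+K5); result (-s^2 - s + 2)/(6*s - 3)
(3) combine K1, K2, [K3/(1+K3*(K4+K5))], K6 in series; result (2*s^2 + 2*s - 4)/(18*s^4 - 57*s^3 + 24*s^2 + 6*s - 3)
No further cancellation is possible in the step-3 result, so that is T(s). Its denominator becomes monic after dividing by the leading coefficient 18.

Answer: s^4 - 19*s^3/6 + 4*s^2/3 + s/3 - 1/6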